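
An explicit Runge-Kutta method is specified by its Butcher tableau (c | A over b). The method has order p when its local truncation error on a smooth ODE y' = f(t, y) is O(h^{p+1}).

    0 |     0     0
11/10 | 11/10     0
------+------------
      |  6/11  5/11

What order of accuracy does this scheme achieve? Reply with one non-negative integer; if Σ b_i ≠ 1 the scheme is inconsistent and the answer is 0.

2

b = (6/11, 5/11)
c = (0, 11/10)
Σ b_i: 6/11·1 + 5/11·1 = 1 ✓
b·c: 5/11·11/10 = 1/2 ✓; 2 stages ⇒ order 2.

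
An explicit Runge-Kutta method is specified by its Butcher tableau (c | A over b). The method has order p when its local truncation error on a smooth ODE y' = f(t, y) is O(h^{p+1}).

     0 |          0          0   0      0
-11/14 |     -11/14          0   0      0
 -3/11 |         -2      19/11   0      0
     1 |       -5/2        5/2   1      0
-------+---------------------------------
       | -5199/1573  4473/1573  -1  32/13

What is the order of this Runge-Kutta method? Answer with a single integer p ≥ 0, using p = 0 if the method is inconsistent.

b = (-5199/1573, 4473/1573, -1, 32/13)
c = (0, -11/14, -3/11, 1)
Ac = (0, 0, -19/14, -689/308)
Σ b_i: (-5199/1573)·1 + 4473/1573·1 + (-1)·1 + 32/13·1 = 1 ✓
b·c: 4473/1573·(-11/14) + (-1)·(-3/11) + 32/13·1 = 1/2 ✓
b·c²: 4473/1573·121/196 + (-1)·9/121 + 32/13·1 = 182459/44044 ≠ 1/3 ⇒ order 2.
b·Ac: (-1)·(-19/14) + 32/13·(-689/308) = -639/154 ≠ 1/6

2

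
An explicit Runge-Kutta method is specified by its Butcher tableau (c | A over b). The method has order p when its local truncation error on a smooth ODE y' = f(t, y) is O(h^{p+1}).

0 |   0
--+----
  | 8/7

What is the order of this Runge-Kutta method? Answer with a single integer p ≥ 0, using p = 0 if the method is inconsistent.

b = (8/7)
c = (0)
Σ b_i: 8/7·1 = 8/7 ≠ 1 ⇒ order 0.

0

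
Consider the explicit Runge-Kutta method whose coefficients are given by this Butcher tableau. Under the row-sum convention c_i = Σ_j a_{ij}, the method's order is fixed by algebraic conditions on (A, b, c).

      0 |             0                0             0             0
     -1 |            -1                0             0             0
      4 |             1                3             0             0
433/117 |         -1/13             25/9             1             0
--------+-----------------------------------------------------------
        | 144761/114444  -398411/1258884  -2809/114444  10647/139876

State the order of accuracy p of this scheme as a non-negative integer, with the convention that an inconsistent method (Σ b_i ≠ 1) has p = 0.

b = (144761/114444, -398411/1258884, -2809/114444, 10647/139876)
c = (0, -1, 4, 433/117)
Ac = (0, 0, -3, 11/9)
Σ b_i: 144761/114444·1 + (-398411/1258884)·1 + (-2809/114444)·1 + 10647/139876·1 = 1 ✓
b·c: (-398411/1258884)·(-1) + (-2809/114444)·4 + 10647/139876·433/117 = 1/2 ✓
b·c²: (-398411/1258884)·1 + (-2809/114444)·16 + 10647/139876·187489/13689 = 1/3 ✓
b·Ac: (-2809/114444)·(-3) + 10647/139876·11/9 = 1/6 ✓
b·c³: (-398411/1258884)·(-1) + (-2809/114444)·64 + 10647/139876·81182737/1601613 = 17432797/6694974 ≠ 1/4 ⇒ order 3.
b·(c∘Ac): (-2809/114444)·(-12) + 10647/139876·4763/1053 = 73111/114444 ≠ 1/8
b·Ac²: (-2809/114444)·3 + 10647/139876·169/9 = 284441/209814 ≠ 1/12
b·A²c: 10647/139876·(-3) = -31941/139876 ≠ 1/24

3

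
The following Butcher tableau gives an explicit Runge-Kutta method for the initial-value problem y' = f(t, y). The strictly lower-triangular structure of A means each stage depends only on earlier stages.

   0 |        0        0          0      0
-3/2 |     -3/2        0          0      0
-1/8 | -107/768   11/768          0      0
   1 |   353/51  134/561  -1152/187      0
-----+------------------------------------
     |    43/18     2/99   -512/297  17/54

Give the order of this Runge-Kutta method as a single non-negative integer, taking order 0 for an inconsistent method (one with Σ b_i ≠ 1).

b = (43/18, 2/99, -512/297, 17/54)
c = (0, -3/2, -1/8, 1)
Ac = (0, 0, -11/512, 7/17)
Σ b_i: 43/18·1 + 2/99·1 + (-512/297)·1 + 17/54·1 = 1 ✓
b·c: 2/99·(-3/2) + (-512/297)·(-1/8) + 17/54·1 = 1/2 ✓
b·c²: 2/99·9/4 + (-512/297)·1/64 + 17/54·1 = 1/3 ✓
b·Ac: (-512/297)·(-11/512) + 17/54·7/17 = 1/6 ✓
b·c³: 2/99·(-27/8) + (-512/297)·(-1/512) + 17/54·1 = 1/4 ✓
b·(c∘Ac): (-512/297)·11/4096 + 17/54·7/17 = 1/8 ✓
b·Ac²: (-512/297)·33/1024 + 17/54·15/34 = 1/12 ✓
b·A²c: 17/54·9/68 = 1/24 ✓; 4 stages ⇒ order 4.

4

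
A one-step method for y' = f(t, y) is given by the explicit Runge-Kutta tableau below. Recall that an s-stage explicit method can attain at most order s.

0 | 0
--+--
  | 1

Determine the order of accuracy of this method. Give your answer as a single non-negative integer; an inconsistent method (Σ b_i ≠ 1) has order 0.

b = (1)
c = (0)
Σ b_i: 1·1 = 1 ✓; 1 stage ⇒ order 1.

1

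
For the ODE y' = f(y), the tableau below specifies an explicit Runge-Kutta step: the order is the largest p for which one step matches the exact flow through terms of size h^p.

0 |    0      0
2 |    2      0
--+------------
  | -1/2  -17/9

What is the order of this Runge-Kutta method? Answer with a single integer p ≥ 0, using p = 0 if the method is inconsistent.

0

b = (-1/2, -17/9)
c = (0, 2)
Σ b_i: (-1/2)·1 + (-17/9)·1 = -43/18 ≠ 1 ⇒ order 0.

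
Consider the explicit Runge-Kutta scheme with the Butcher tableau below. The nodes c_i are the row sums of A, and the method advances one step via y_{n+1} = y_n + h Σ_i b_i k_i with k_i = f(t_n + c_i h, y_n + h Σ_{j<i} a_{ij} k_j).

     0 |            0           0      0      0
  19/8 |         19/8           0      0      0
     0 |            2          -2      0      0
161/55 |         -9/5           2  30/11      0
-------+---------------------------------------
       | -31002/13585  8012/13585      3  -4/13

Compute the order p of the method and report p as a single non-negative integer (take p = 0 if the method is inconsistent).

2

b = (-31002/13585, 8012/13585, 3, -4/13)
c = (0, 19/8, 0, 161/55)
Ac = (0, 0, -19/4, 19/4)
Σ b_i: (-31002/13585)·1 + 8012/13585·1 + 3·1 + (-4/13)·1 = 1 ✓
b·c: 8012/13585·19/8 + (-4/13)·161/55 = 1/2 ✓
b·c²: 8012/13585·361/64 + (-4/13)·25921/3025 = 434191/629200 ≠ 1/3 ⇒ order 2.
b·Ac: 3·(-19/4) + (-4/13)·19/4 = -817/52 ≠ 1/6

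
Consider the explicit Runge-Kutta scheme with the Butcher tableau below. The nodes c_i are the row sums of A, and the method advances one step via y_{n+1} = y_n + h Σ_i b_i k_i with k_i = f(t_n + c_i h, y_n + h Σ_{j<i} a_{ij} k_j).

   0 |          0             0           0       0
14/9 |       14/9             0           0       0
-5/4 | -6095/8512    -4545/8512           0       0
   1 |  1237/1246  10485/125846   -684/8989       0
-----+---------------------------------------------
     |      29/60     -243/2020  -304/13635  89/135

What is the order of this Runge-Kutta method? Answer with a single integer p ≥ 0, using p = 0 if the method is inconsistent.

b = (29/60, -243/2020, -304/13635, 89/135)
c = (0, 14/9, -5/4, 1)
Ac = (0, 0, -505/608, 20/89)
Σ b_i: 29/60·1 + (-243/2020)·1 + (-304/13635)·1 + 89/135·1 = 1 ✓
b·c: (-243/2020)·14/9 + (-304/13635)·(-5/4) + 89/135·1 = 1/2 ✓
b·c²: (-243/2020)·196/81 + (-304/13635)·25/16 + 89/135·1 = 1/3 ✓
b·Ac: (-304/13635)·(-505/608) + 89/135·20/89 = 1/6 ✓
b·c³: (-243/2020)·2744/729 + (-304/13635)·(-125/64) + 89/135·1 = 1/4 ✓
b·(c∘Ac): (-304/13635)·2525/2432 + 89/135·20/89 = 1/8 ✓
b·Ac²: (-304/13635)·(-3535/2736) + 89/135·265/3204 = 1/12 ✓
b·A²c: 89/135·45/712 = 1/24 ✓; 4 stages ⇒ order 4.

4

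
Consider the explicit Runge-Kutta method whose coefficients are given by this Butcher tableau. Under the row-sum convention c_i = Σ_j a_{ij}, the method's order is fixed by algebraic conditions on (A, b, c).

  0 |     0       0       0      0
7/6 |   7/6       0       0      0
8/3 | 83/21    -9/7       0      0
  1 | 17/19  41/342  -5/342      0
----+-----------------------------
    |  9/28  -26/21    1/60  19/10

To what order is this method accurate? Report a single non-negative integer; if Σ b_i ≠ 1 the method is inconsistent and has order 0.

b = (9/28, -26/21, 1/60, 19/10)
c = (0, 7/6, 8/3, 1)
Ac = (0, 0, -3/2, 23/228)
Σ b_i: 9/28·1 + (-26/21)·1 + 1/60·1 + 19/10·1 = 1 ✓
b·c: (-26/21)·7/6 + 1/60·8/3 + 19/10·1 = 1/2 ✓
b·c²: (-26/21)·49/36 + 1/60·64/9 + 19/10·1 = 1/3 ✓
b·Ac: 1/60·(-3/2) + 19/10·23/228 = 1/6 ✓
b·c³: (-26/21)·343/216 + 1/60·512/27 + 19/10·1 = 1/4 ✓
b·(c∘Ac): 1/60·(-4) + 19/10·23/228 = 1/8 ✓
b·Ac²: 1/60·(-7/4) + 19/10·9/152 = 1/12 ✓
b·A²c: 19/10·5/228 = 1/24 ✓; 4 stages ⇒ order 4.

4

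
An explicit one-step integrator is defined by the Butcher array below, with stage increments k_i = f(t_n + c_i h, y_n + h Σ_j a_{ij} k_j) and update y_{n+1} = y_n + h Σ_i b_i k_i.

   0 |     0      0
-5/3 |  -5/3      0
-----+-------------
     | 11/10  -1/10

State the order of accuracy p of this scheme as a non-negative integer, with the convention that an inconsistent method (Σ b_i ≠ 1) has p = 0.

b = (11/10, -1/10)
c = (0, -5/3)
Σ b_i: 11/10·1 + (-1/10)·1 = 1 ✓
b·c: (-1/10)·(-5/3) = 1/6 ≠ 1/2 ⇒ order 1.

1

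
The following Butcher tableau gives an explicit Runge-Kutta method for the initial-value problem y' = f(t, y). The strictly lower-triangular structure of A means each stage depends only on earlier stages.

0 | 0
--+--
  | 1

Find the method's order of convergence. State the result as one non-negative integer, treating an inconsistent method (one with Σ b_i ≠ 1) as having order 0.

b = (1)
c = (0)
Σ b_i: 1·1 = 1 ✓; 1 stage ⇒ order 1.

1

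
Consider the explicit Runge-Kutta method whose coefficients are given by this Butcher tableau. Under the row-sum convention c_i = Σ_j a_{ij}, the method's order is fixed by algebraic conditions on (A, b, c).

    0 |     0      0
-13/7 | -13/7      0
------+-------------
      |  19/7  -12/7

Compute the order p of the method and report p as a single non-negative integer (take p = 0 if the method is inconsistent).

1

b = (19/7, -12/7)
c = (0, -13/7)
Σ b_i: 19/7·1 + (-12/7)·1 = 1 ✓
b·c: (-12/7)·(-13/7) = 156/49 ≠ 1/2 ⇒ order 1.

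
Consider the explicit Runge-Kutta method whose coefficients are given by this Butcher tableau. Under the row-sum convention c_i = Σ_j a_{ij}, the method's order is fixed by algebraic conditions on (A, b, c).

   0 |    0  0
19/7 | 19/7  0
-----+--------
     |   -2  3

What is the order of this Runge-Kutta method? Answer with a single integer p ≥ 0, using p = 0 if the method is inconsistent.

b = (-2, 3)
c = (0, 19/7)
Σ b_i: (-2)·1 + 3·1 = 1 ✓
b·c: 3·19/7 = 57/7 ≠ 1/2 ⇒ order 1.

1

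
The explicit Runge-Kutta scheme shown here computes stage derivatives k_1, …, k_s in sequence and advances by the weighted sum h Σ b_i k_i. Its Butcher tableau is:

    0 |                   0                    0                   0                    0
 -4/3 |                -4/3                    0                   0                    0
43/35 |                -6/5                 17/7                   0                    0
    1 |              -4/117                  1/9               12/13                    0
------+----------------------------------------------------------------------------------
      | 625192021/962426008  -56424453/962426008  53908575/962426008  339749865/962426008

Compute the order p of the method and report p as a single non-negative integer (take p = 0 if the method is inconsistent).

b = (625192021/962426008, -56424453/962426008, 53908575/962426008, 339749865/962426008)
c = (0, -4/3, 43/35, 1)
Ac = (0, 0, -68/21, 12112/12285)
Σ b_i: 625192021/962426008·1 + (-56424453/962426008)·1 + 53908575/962426008·1 + 339749865/962426008·1 = 1 ✓
b·c: (-56424453/962426008)·(-4/3) + 53908575/962426008·43/35 + 339749865/962426008·1 = 1/2 ✓
b·c²: (-56424453/962426008)·16/9 + 53908575/962426008·1849/1225 + 339749865/962426008·1 = 1/3 ✓
b·Ac: 53908575/962426008·(-68/21) + 339749865/962426008·12112/12285 = 1/6 ✓
b·c³: (-56424453/962426008)·(-64/27) + 53908575/962426008·79507/42875 + 339749865/962426008·1 = 22580155832/37895524065 ≠ 1/4 ⇒ order 3.
b·(c∘Ac): 53908575/962426008·(-2924/735) + 339749865/962426008·12112/12285 = 90378491/721819506 ≠ 1/8
b·Ac²: 53908575/962426008·272/63 + 339749865/962426008·2052028/1289925 = 60891567269/75791048130 ≠ 1/12
b·A²c: 339749865/962426008·(-272/91) = -126939510/120303251 ≠ 1/24

3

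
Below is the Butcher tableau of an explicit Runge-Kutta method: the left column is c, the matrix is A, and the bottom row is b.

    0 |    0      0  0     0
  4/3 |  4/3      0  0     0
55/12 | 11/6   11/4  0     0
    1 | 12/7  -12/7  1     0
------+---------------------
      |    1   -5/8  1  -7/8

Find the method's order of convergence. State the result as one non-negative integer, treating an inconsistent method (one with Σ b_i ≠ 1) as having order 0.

0

b = (1, -5/8, 1, -7/8)
c = (0, 4/3, 55/12, 1)
Ac = (0, 0, 11/3, 193/84)
Σ b_i: 1·1 + (-5/8)·1 + 1·1 + (-7/8)·1 = 1/2 ≠ 1 ⇒ order 0.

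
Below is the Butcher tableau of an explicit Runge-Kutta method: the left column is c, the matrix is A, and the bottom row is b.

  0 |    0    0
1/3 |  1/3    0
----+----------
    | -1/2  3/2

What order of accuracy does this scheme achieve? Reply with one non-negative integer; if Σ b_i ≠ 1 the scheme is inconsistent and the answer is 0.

2

b = (-1/2, 3/2)
c = (0, 1/3)
Σ b_i: (-1/2)·1 + 3/2·1 = 1 ✓
b·c: 3/2·1/3 = 1/2 ✓; 2 stages ⇒ order 2.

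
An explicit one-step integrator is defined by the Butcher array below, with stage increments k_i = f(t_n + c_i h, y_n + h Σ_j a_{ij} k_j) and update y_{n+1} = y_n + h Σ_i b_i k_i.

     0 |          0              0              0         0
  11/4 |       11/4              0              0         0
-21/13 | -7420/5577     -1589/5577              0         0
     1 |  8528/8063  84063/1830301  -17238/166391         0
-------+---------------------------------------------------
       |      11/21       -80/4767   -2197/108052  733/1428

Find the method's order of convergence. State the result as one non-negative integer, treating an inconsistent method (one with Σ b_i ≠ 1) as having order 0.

4

b = (11/21, -80/4767, -2197/108052, 733/1428)
c = (0, 11/4, -21/13, 1)
Ac = (0, 0, -1589/2028, 861/2932)
Σ b_i: 11/21·1 + (-80/4767)·1 + (-2197/108052)·1 + 733/1428·1 = 1 ✓
b·c: (-80/4767)·11/4 + (-2197/108052)·(-21/13) + 733/1428·1 = 1/2 ✓
b·c²: (-80/4767)·121/16 + (-2197/108052)·441/169 + 733/1428·1 = 1/3 ✓
b·Ac: (-2197/108052)·(-1589/2028) + 733/1428·861/2932 = 1/6 ✓
b·c³: (-80/4767)·1331/64 + (-2197/108052)·(-9261/2197) + 733/1428·1 = 1/4 ✓
b·(c∘Ac): (-2197/108052)·11123/8788 + 733/1428·861/2932 = 1/8 ✓
b·Ac²: (-2197/108052)·(-17479/8112) + 733/1428·903/11728 = 1/12 ✓
b·A²c: 733/1428·119/1466 = 1/24 ✓; 4 stages ⇒ order 4.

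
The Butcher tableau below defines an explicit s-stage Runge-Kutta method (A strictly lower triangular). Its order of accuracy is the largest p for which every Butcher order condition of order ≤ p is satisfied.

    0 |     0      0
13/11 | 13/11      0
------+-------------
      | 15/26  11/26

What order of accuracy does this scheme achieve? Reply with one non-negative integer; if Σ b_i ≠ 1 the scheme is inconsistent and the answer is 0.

b = (15/26, 11/26)
c = (0, 13/11)
Σ b_i: 15/26·1 + 11/26·1 = 1 ✓
b·c: 11/26·13/11 = 1/2 ✓; 2 stages ⇒ order 2.

2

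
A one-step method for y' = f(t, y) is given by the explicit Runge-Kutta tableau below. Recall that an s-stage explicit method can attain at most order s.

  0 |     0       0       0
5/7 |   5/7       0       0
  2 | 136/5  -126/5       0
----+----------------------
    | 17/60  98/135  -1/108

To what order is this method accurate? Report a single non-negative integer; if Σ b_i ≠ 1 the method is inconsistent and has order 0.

b = (17/60, 98/135, -1/108)
c = (0, 5/7, 2)
Ac = (0, 0, -18)
Σ b_i: 17/60·1 + 98/135·1 + (-1/108)·1 = 1 ✓
b·c: 98/135·5/7 + (-1/108)·2 = 1/2 ✓
b·c²: 98/135·25/49 + (-1/108)·4 = 1/3 ✓
b·Ac: (-1/108)·(-18) = 1/6 ✓; 3 stages ⇒ order 3.

3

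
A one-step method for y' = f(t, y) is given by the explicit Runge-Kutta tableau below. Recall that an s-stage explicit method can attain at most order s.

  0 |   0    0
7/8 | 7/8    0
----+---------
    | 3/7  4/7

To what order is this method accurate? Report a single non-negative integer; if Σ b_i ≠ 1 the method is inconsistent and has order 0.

b = (3/7, 4/7)
c = (0, 7/8)
Σ b_i: 3/7·1 + 4/7·1 = 1 ✓
b·c: 4/7·7/8 = 1/2 ✓; 2 stages ⇒ order 2.

2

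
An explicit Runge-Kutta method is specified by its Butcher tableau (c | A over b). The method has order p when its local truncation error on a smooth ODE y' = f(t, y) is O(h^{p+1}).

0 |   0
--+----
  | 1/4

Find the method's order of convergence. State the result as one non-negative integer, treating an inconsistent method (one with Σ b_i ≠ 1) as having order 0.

0

b = (1/4)
c = (0)
Σ b_i: 1/4·1 = 1/4 ≠ 1 ⇒ order 0.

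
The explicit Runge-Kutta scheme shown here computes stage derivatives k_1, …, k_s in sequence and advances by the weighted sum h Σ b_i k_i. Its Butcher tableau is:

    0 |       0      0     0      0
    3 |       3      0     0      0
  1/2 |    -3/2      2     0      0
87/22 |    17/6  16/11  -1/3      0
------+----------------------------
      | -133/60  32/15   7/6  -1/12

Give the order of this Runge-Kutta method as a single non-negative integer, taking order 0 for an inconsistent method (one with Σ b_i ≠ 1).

b = (-133/60, 32/15, 7/6, -1/12)
c = (0, 3, 1/2, 87/22)
Ac = (0, 0, 6, 277/66)
Σ b_i: (-133/60)·1 + 32/15·1 + 7/6·1 + (-1/12)·1 = 1 ✓
b·c: 32/15·3 + 7/6·1/2 + (-1/12)·87/22 = 8783/1320 ≠ 1/2 ⇒ order 1.

1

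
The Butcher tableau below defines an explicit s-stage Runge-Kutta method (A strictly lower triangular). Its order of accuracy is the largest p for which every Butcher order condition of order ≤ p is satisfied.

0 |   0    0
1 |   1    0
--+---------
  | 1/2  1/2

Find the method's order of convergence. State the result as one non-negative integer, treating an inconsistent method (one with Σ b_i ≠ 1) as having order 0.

b = (1/2, 1/2)
c = (0, 1)
Σ b_i: 1/2·1 + 1/2·1 = 1 ✓
b·c: 1/2·1 = 1/2 ✓; 2 stages ⇒ order 2.

2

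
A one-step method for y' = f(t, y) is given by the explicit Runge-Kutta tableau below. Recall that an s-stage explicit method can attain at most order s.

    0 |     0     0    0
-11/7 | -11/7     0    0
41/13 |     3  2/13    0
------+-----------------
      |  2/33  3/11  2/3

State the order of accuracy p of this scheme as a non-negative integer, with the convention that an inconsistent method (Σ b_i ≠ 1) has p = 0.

b = (2/33, 3/11, 2/3)
c = (0, -11/7, 41/13)
Ac = (0, 0, -22/91)
Σ b_i: 2/33·1 + 3/11·1 + 2/3·1 = 1 ✓
b·c: 3/11·(-11/7) + 2/3·41/13 = 457/273 ≠ 1/2 ⇒ order 1.

1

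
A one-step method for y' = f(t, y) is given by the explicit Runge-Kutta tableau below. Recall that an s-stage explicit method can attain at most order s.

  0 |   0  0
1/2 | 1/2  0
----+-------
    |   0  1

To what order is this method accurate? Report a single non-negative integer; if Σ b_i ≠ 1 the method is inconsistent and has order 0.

b = (0, 1)
c = (0, 1/2)
Σ b_i: 1·1 = 1 ✓
b·c: 1·1/2 = 1/2 ✓; 2 stages ⇒ order 2.

2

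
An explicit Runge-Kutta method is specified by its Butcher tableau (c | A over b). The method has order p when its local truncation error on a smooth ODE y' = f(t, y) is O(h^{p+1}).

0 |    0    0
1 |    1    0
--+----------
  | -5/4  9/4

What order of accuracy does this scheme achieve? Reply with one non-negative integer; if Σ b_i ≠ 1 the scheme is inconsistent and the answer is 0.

b = (-5/4, 9/4)
c = (0, 1)
Σ b_i: (-5/4)·1 + 9/4·1 = 1 ✓
b·c: 9/4·1 = 9/4 ≠ 1/2 ⇒ order 1.

1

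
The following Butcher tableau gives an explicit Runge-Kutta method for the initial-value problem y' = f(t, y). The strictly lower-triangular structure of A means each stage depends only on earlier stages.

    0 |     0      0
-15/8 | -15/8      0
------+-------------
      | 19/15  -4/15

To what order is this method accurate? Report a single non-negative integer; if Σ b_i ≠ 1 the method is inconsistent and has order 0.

2

b = (19/15, -4/15)
c = (0, -15/8)
Σ b_i: 19/15·1 + (-4/15)·1 = 1 ✓
b·c: (-4/15)·(-15/8) = 1/2 ✓; 2 stages ⇒ order 2.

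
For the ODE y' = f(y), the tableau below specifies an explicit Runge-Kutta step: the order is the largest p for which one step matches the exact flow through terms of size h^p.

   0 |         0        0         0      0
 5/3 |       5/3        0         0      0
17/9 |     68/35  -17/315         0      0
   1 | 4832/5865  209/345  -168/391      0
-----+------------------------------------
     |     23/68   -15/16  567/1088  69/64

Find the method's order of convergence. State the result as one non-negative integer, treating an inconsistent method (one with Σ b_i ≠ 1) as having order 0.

b = (23/68, -15/16, 567/1088, 69/64)
c = (0, 5/3, 17/9, 1)
Ac = (0, 0, -17/189, 41/207)
Σ b_i: 23/68·1 + (-15/16)·1 + 567/1088·1 + 69/64·1 = 1 ✓
b·c: (-15/16)·5/3 + 567/1088·17/9 + 69/64·1 = 1/2 ✓
b·c²: (-15/16)·25/9 + 567/1088·289/81 + 69/64·1 = 1/3 ✓
b·Ac: 567/1088·(-17/189) + 69/64·41/207 = 1/6 ✓
b·c³: (-15/16)·125/27 + 567/1088·4913/729 + 69/64·1 = 1/4 ✓
b·(c∘Ac): 567/1088·(-289/1701) + 69/64·41/207 = 1/8 ✓
b·Ac²: 567/1088·(-85/567) + 69/64·31/207 = 1/12 ✓
b·A²c: 69/64·8/207 = 1/24 ✓; 4 stages ⇒ order 4.

4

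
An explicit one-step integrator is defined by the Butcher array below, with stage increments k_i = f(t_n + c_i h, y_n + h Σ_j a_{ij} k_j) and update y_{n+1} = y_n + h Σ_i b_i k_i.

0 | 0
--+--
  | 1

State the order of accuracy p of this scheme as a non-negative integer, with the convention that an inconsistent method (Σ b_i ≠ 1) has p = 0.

1

b = (1)
c = (0)
Σ b_i: 1·1 = 1 ✓; 1 stage ⇒ order 1.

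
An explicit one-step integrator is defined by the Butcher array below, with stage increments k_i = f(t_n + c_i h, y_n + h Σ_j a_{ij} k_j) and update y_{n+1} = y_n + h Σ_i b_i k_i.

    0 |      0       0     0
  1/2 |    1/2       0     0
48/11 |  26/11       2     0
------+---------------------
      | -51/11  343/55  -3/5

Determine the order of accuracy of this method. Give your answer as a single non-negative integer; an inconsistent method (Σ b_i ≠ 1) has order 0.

2

b = (-51/11, 343/55, -3/5)
c = (0, 1/2, 48/11)
Ac = (0, 0, 1)
Σ b_i: (-51/11)·1 + 343/55·1 + (-3/5)·1 = 1 ✓
b·c: 343/55·1/2 + (-3/5)·48/11 = 1/2 ✓
b·c²: 343/55·1/4 + (-3/5)·2304/121 = -4775/484 ≠ 1/3 ⇒ order 2.
b·Ac: (-3/5)·1 = -3/5 ≠ 1/6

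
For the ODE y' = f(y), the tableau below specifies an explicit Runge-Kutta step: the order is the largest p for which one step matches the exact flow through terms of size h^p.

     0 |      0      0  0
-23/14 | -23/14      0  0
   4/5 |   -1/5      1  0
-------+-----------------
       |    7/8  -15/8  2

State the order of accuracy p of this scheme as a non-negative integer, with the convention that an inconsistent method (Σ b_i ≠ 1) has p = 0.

b = (7/8, -15/8, 2)
c = (0, -23/14, 4/5)
Ac = (0, 0, -23/14)
Σ b_i: 7/8·1 + (-15/8)·1 + 2·1 = 1 ✓
b·c: (-15/8)·(-23/14) + 2·4/5 = 2621/560 ≠ 1/2 ⇒ order 1.

1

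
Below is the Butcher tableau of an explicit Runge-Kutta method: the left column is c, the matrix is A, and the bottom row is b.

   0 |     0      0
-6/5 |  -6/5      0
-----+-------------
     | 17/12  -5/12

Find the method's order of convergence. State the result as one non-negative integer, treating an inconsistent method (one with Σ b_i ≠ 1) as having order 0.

2

b = (17/12, -5/12)
c = (0, -6/5)
Σ b_i: 17/12·1 + (-5/12)·1 = 1 ✓
b·c: (-5/12)·(-6/5) = 1/2 ✓; 2 stages ⇒ order 2.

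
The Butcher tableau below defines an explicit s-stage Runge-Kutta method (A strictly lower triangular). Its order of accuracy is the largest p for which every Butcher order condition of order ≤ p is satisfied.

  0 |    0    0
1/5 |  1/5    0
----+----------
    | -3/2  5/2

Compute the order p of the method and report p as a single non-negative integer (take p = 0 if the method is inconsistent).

b = (-3/2, 5/2)
c = (0, 1/5)
Σ b_i: (-3/2)·1 + 5/2·1 = 1 ✓
b·c: 5/2·1/5 = 1/2 ✓; 2 stages ⇒ order 2.

2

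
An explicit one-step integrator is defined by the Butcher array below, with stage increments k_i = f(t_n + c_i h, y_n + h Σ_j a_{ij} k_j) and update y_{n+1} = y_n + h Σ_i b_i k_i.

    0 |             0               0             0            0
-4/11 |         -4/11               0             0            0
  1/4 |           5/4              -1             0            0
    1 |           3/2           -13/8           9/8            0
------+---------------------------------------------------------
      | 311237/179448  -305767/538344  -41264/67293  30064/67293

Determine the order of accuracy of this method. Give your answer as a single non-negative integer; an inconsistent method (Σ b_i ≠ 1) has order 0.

3

b = (311237/179448, -305767/538344, -41264/67293, 30064/67293)
c = (0, -4/11, 1/4, 1)
Ac = (0, 0, 4/11, 307/352)
Σ b_i: 311237/179448·1 + (-305767/538344)·1 + (-41264/67293)·1 + 30064/67293·1 = 1 ✓
b·c: (-305767/538344)·(-4/11) + (-41264/67293)·1/4 + 30064/67293·1 = 1/2 ✓
b·c²: (-305767/538344)·16/121 + (-41264/67293)·1/16 + 30064/67293·1 = 1/3 ✓
b·Ac: (-41264/67293)·4/11 + 30064/67293·307/352 = 1/6 ✓
b·c³: (-305767/538344)·(-64/1331) + (-41264/67293)·1/64 + 30064/67293·1 = 458437/986964 ≠ 1/4 ⇒ order 3.
b·(c∘Ac): (-41264/67293)·1/11 + 30064/67293·307/352 = 54925/164494 ≠ 1/8
b·Ac²: (-41264/67293)·(-16/121) + 30064/67293·(-2239/15488) = 32567/1973928 ≠ 1/12
b·A²c: 30064/67293·9/22 = 15032/82247 ≠ 1/24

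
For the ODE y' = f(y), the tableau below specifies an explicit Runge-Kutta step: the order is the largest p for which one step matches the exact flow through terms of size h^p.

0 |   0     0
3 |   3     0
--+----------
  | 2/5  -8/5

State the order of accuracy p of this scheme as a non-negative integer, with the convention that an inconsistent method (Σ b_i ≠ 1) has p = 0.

b = (2/5, -8/5)
c = (0, 3)
Σ b_i: 2/5·1 + (-8/5)·1 = -6/5 ≠ 1 ⇒ order 0.

0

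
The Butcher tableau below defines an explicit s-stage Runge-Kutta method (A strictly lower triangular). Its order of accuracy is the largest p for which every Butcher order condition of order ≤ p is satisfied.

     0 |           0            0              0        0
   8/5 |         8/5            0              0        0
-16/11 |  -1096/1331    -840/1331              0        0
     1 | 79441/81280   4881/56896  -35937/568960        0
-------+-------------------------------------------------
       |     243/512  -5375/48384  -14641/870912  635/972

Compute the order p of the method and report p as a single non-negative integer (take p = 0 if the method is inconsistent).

4

b = (243/512, -5375/48384, -14641/870912, 635/972)
c = (0, 8/5, -16/11, 1)
Ac = (0, 0, -1344/1331, 291/1270)
Σ b_i: 243/512·1 + (-5375/48384)·1 + (-14641/870912)·1 + 635/972·1 = 1 ✓
b·c: (-5375/48384)·8/5 + (-14641/870912)·(-16/11) + 635/972·1 = 1/2 ✓
b·c²: (-5375/48384)·64/25 + (-14641/870912)·256/121 + 635/972·1 = 1/3 ✓
b·Ac: (-14641/870912)·(-1344/1331) + 635/972·291/1270 = 1/6 ✓
b·c³: (-5375/48384)·512/125 + (-14641/870912)·(-4096/1331) + 635/972·1 = 1/4 ✓
b·(c∘Ac): (-14641/870912)·21504/14641 + 635/972·291/1270 = 1/8 ✓
b·Ac²: (-14641/870912)·(-10752/6655) + 635/972·273/3175 = 1/12 ✓
b·A²c: 635/972·81/1270 = 1/24 ✓; 4 stages ⇒ order 4.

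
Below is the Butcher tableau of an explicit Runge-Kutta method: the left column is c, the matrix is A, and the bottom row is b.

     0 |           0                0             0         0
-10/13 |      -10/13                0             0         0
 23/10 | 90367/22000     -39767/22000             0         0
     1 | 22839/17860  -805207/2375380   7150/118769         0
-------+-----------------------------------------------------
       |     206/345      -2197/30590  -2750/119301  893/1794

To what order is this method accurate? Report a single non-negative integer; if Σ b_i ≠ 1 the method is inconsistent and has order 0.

b = (206/345, -2197/30590, -2750/119301, 893/1794)
c = (0, -10/13, 23/10, 1)
Ac = (0, 0, 3059/2200, 713/1786)
Σ b_i: 206/345·1 + (-2197/30590)·1 + (-2750/119301)·1 + 893/1794·1 = 1 ✓
b·c: (-2197/30590)·(-10/13) + (-2750/119301)·23/10 + 893/1794·1 = 1/2 ✓
b·c²: (-2197/30590)·100/169 + (-2750/119301)·529/100 + 893/1794·1 = 1/3 ✓
b·Ac: (-2750/119301)·3059/2200 + 893/1794·713/1786 = 1/6 ✓
b·c³: (-2197/30590)·(-1000/2197) + (-2750/119301)·12167/1000 + 893/1794·1 = 1/4 ✓
b·(c∘Ac): (-2750/119301)·70357/22000 + 893/1794·713/1786 = 1/8 ✓
b·Ac²: (-2750/119301)·(-3059/2860) + 893/1794·2737/23218 = 1/12 ✓
b·A²c: 893/1794·299/3572 = 1/24 ✓; 4 stages ⇒ order 4.

4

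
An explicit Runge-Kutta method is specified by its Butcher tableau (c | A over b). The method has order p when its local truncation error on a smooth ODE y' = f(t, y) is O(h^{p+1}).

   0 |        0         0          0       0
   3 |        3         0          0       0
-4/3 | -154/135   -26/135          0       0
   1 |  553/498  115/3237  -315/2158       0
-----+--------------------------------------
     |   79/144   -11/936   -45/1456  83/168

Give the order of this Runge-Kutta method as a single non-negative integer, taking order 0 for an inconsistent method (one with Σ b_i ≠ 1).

4

b = (79/144, -11/936, -45/1456, 83/168)
c = (0, 3, -4/3, 1)
Ac = (0, 0, -26/45, 25/83)
Σ b_i: 79/144·1 + (-11/936)·1 + (-45/1456)·1 + 83/168·1 = 1 ✓
b·c: (-11/936)·3 + (-45/1456)·(-4/3) + 83/168·1 = 1/2 ✓
b·c²: (-11/936)·9 + (-45/1456)·16/9 + 83/168·1 = 1/3 ✓
b·Ac: (-45/1456)·(-26/45) + 83/168·25/83 = 1/6 ✓
b·c³: (-11/936)·27 + (-45/1456)·(-64/27) + 83/168·1 = 1/4 ✓
b·(c∘Ac): (-45/1456)·104/135 + 83/168·25/83 = 1/8 ✓
b·Ac²: (-45/1456)·(-26/15) + 83/168·5/83 = 1/12 ✓
b·A²c: 83/168·7/83 = 1/24 ✓; 4 stages ⇒ order 4.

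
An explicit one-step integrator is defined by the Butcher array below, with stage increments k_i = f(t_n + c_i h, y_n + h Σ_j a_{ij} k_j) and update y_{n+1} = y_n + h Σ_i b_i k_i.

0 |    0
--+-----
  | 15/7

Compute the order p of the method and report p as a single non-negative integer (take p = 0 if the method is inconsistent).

b = (15/7)
c = (0)
Σ b_i: 15/7·1 = 15/7 ≠ 1 ⇒ order 0.

0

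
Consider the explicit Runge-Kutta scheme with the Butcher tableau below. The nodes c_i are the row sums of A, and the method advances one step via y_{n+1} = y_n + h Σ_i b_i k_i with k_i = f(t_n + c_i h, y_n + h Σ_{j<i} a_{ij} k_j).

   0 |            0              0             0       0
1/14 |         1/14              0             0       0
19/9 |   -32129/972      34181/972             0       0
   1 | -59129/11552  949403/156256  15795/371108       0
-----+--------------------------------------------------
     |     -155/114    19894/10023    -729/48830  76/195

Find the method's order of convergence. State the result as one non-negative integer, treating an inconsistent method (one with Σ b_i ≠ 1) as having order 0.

b = (-155/114, 19894/10023, -729/48830, 76/195)
c = (0, 1/14, 19/9, 1)
Ac = (0, 0, 4883/1944, 637/1216)
Σ b_i: (-155/114)·1 + 19894/10023·1 + (-729/48830)·1 + 76/195·1 = 1 ✓
b·c: 19894/10023·1/14 + (-729/48830)·19/9 + 76/195·1 = 1/2 ✓
b·c²: 19894/10023·1/196 + (-729/48830)·361/81 + 76/195·1 = 1/3 ✓
b·Ac: (-729/48830)·4883/1944 + 76/195·637/1216 = 1/6 ✓
b·c³: 19894/10023·1/2744 + (-729/48830)·6859/729 + 76/195·1 = 1/4 ✓
b·(c∘Ac): (-729/48830)·92777/17496 + 76/195·637/1216 = 1/8 ✓
b·Ac²: (-729/48830)·4883/27216 + 76/195·3757/17024 = 1/12 ✓
b·A²c: 76/195·65/608 = 1/24 ✓; 4 stages ⇒ order 4.

4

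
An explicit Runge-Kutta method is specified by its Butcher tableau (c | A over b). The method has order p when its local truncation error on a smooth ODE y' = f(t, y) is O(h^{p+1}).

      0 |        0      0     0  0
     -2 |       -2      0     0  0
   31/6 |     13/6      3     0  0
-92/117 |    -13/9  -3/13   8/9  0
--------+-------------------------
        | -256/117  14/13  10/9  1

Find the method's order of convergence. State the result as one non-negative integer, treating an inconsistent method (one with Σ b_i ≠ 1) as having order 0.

1

b = (-256/117, 14/13, 10/9, 1)
c = (0, -2, 31/6, -92/117)
Ac = (0, 0, -6, 1774/351)
Σ b_i: (-256/117)·1 + 14/13·1 + 10/9·1 + 1·1 = 1 ✓
b·c: 14/13·(-2) + 10/9·31/6 + 1·(-92/117) = 983/351 ≠ 1/2 ⇒ order 1.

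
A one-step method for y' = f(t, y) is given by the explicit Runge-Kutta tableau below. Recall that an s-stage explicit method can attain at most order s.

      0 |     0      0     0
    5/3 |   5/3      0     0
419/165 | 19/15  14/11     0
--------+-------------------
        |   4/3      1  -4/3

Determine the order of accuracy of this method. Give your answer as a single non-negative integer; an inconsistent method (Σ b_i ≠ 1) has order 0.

b = (4/3, 1, -4/3)
c = (0, 5/3, 419/165)
Ac = (0, 0, 70/33)
Σ b_i: 4/3·1 + 1·1 + (-4/3)·1 = 1 ✓
b·c: 1·5/3 + (-4/3)·419/165 = -851/495 ≠ 1/2 ⇒ order 1.

1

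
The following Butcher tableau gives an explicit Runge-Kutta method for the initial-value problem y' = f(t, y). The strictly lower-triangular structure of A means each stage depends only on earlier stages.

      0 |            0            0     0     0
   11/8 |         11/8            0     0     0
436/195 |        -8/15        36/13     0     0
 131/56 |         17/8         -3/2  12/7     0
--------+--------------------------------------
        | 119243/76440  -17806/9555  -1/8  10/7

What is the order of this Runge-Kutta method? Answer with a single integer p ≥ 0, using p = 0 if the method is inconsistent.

b = (119243/76440, -17806/9555, -1/8, 10/7)
c = (0, 11/8, 436/195, 131/56)
Ac = (0, 0, 99/26, 12889/7280)
Σ b_i: 119243/76440·1 + (-17806/9555)·1 + (-1/8)·1 + 10/7·1 = 1 ✓
b·c: (-17806/9555)·11/8 + (-1/8)·436/195 + 10/7·131/56 = 1/2 ✓
b·c²: (-17806/9555)·121/64 + (-1/8)·190096/38025 + 10/7·17161/3136 = 765729709/208681200 ≠ 1/3 ⇒ order 2.
b·Ac: (-1/8)·99/26 + 10/7·12889/7280 = 20927/10192 ≠ 1/6

2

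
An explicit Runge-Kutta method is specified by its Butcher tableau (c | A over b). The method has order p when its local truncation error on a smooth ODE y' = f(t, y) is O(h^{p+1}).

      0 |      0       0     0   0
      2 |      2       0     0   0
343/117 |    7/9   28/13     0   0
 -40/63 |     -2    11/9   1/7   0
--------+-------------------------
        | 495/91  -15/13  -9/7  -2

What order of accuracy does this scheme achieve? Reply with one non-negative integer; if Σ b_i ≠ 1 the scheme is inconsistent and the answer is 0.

1

b = (495/91, -15/13, -9/7, -2)
c = (0, 2, 343/117, -40/63)
Ac = (0, 0, 56/13, 335/117)
Σ b_i: 495/91·1 + (-15/13)·1 + (-9/7)·1 + (-2)·1 = 1 ✓
b·c: (-15/13)·2 + (-9/7)·343/117 + (-2)·(-40/63) = -3937/819 ≠ 1/2 ⇒ order 1.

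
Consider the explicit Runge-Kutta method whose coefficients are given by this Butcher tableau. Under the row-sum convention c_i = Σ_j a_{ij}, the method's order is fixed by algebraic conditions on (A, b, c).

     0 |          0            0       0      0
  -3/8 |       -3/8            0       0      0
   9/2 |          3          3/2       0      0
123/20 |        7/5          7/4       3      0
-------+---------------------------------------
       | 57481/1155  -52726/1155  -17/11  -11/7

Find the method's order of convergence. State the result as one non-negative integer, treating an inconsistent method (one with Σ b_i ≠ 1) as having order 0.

2

b = (57481/1155, -52726/1155, -17/11, -11/7)
c = (0, -3/8, 9/2, 123/20)
Ac = (0, 0, -9/16, 411/32)
Σ b_i: 57481/1155·1 + (-52726/1155)·1 + (-17/11)·1 + (-11/7)·1 = 1 ✓
b·c: (-52726/1155)·(-3/8) + (-17/11)·9/2 + (-11/7)·123/20 = 1/2 ✓
b·c²: (-52726/1155)·9/64 + (-17/11)·81/4 + (-11/7)·15129/400 = -5984463/61600 ≠ 1/3 ⇒ order 2.
b·Ac: (-17/11)·(-9/16) + (-11/7)·411/32 = -47589/2464 ≠ 1/6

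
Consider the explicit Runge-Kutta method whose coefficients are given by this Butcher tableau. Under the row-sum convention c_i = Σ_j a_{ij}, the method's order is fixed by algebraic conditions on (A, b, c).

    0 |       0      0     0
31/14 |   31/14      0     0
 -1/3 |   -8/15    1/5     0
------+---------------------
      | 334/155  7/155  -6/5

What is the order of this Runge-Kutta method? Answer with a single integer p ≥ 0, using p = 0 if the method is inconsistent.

2

b = (334/155, 7/155, -6/5)
c = (0, 31/14, -1/3)
Ac = (0, 0, 31/70)
Σ b_i: 334/155·1 + 7/155·1 + (-6/5)·1 = 1 ✓
b·c: 7/155·31/14 + (-6/5)·(-1/3) = 1/2 ✓
b·c²: 7/155·961/196 + (-6/5)·1/9 = 37/420 ≠ 1/3 ⇒ order 2.
b·Ac: (-6/5)·31/70 = -93/175 ≠ 1/6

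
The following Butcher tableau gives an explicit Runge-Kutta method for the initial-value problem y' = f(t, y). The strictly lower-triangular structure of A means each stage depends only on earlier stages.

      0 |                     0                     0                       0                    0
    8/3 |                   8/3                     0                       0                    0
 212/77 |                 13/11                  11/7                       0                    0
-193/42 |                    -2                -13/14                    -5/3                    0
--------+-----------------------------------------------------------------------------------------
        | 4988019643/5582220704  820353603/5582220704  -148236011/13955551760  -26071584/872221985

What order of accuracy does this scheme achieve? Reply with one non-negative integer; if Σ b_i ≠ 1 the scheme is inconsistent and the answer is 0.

b = (4988019643/5582220704, 820353603/5582220704, -148236011/13955551760, -26071584/872221985)
c = (0, 8/3, 212/77, -193/42)
Ac = (0, 0, 88/21, -544/77)
Σ b_i: 4988019643/5582220704·1 + 820353603/5582220704·1 + (-148236011/13955551760)·1 + (-26071584/872221985)·1 = 1 ✓
b·c: 820353603/5582220704·8/3 + (-148236011/13955551760)·212/77 + (-26071584/872221985)·(-193/42) = 1/2 ✓
b·c²: 820353603/5582220704·64/9 + (-148236011/13955551760)·44944/5929 + (-26071584/872221985)·37249/1764 = 1/3 ✓
b·Ac: (-148236011/13955551760)·88/21 + (-26071584/872221985)·(-544/77) = 1/6 ✓
b·c³: 820353603/5582220704·512/27 + (-148236011/13955551760)·9528128/456533 + (-26071584/872221985)·(-7189057/74088) = 10487723432/1918888367 ≠ 1/4 ⇒ order 3.
b·(c∘Ac): (-148236011/13955551760)·1696/147 + (-26071584/872221985)·52496/1617 = -4003888474/3663332337 ≠ 1/8
b·Ac²: (-148236011/13955551760)·704/63 + (-26071584/872221985)·(-1026512/53361) = 55164504356/120889967121 ≠ 1/12
b·A²c: (-26071584/872221985)·(-440/63) = 109252352/523333191 ≠ 1/24

3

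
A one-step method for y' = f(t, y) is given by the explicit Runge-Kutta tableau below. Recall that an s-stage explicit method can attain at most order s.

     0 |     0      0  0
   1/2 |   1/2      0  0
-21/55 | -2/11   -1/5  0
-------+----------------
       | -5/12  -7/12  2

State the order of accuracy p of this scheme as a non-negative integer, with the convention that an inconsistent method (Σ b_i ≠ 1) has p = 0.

b = (-5/12, -7/12, 2)
c = (0, 1/2, -21/55)
Ac = (0, 0, -1/10)
Σ b_i: (-5/12)·1 + (-7/12)·1 + 2·1 = 1 ✓
b·c: (-7/12)·1/2 + 2·(-21/55) = -1393/1320 ≠ 1/2 ⇒ order 1.

1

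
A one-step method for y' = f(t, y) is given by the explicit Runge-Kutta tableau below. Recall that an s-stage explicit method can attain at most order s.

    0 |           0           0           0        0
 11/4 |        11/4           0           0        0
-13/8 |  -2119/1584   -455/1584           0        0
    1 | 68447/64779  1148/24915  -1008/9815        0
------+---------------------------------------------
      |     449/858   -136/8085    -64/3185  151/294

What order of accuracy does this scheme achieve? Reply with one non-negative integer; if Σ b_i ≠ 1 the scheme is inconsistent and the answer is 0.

b = (449/858, -136/8085, -64/3185, 151/294)
c = (0, 11/4, -13/8, 1)
Ac = (0, 0, -455/576, 133/453)
Σ b_i: 449/858·1 + (-136/8085)·1 + (-64/3185)·1 + 151/294·1 = 1 ✓
b·c: (-136/8085)·11/4 + (-64/3185)·(-13/8) + 151/294·1 = 1/2 ✓
b·c²: (-136/8085)·121/16 + (-64/3185)·169/64 + 151/294·1 = 1/3 ✓
b·Ac: (-64/3185)·(-455/576) + 151/294·133/453 = 1/6 ✓
b·c³: (-136/8085)·1331/64 + (-64/3185)·(-2197/512) + 151/294·1 = 1/4 ✓
b·(c∘Ac): (-64/3185)·5915/4608 + 151/294·133/453 = 1/8 ✓
b·Ac²: (-64/3185)·(-5005/2304) + 151/294·35/453 = 1/12 ✓
b·A²c: 151/294·49/604 = 1/24 ✓; 4 stages ⇒ order 4.

4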